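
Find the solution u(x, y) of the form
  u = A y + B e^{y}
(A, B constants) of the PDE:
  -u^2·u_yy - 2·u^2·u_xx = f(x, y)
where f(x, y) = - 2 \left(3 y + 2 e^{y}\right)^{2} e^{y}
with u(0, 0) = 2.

Answer: u(x, y) = 3 y + 2 e^{y}

Derivation:
Substitute the ansatz u = A y + B e^{y} into the left-hand side.
Derivatives of the ansatz:
  u_yy = B e^{y}
  u_xx = 0
Term by term:
  -u^2·u_yy = - A^{2} B y^{2} e^{y} - 2 A B^{2} y e^{2 y} - B^{3} e^{3 y}
  -2·u^2·u_xx = 0
So the left-hand side equals
  - A^{2} B y^{2} e^{y} - 2 A B^{2} y e^{2 y} - B^{3} e^{3 y}
This must equal f(x, y) identically; expanded, f = - 18 y^{2} e^{y} - 24 y e^{2 y} - 8 e^{3 y}.
Matching coefficients of the independent functions:
  [y e^{2 y}]:  - 2 A B^{2} = -24
  [y^{2} e^{y}]:  - A^{2} B = -18
  [e^{3 y}]:  - B^{3} = -8
Solving: A = 3, B = 2.
Check against the point condition:
  u(0, 0) = 2  ⟹  B = 2  ✓
Hence u(x, y) = 3 y + 2 e^{y}.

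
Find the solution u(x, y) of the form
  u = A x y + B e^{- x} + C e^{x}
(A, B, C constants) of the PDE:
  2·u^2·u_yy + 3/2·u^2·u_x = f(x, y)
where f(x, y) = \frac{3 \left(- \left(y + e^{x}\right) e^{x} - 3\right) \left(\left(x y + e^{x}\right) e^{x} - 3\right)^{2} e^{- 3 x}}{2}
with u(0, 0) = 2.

Substitute the ansatz u = A x y + B e^{- x} + C e^{x} into the left-hand side.
Derivatives of the ansatz:
  u_yy = 0
  u_x = A y - B e^{- x} + C e^{x}
Term by term:
  2·u^2·u_yy = 0
  3/2·u^2·u_x = \frac{3 A^{3} x^{2} y^{3}}{2} - \frac{3 A^{2} B x^{2} y^{2} e^{- x}}{2} + 3 A^{2} B x y^{2} e^{- x} + \frac{3 A^{2} C x^{2} y^{2} e^{x}}{2} + 3 A^{2} C x y^{2} e^{x} - 3 A B^{2} x y e^{- 2 x} + \frac{3 A B^{2} y e^{- 2 x}}{2} + 3 A B C y + 3 A C^{2} x y e^{2 x} + \frac{3 A C^{2} y e^{2 x}}{2} - \frac{3 B^{3} e^{- 3 x}}{2} - \frac{3 B^{2} C e^{- x}}{2} + \frac{3 B C^{2} e^{x}}{2} + \frac{3 C^{3} e^{3 x}}{2}
So the left-hand side equals
  \frac{3 A^{3} x^{2} y^{3}}{2} - \frac{3 A^{2} B x^{2} y^{2} e^{- x}}{2} + 3 A^{2} B x y^{2} e^{- x} + \frac{3 A^{2} C x^{2} y^{2} e^{x}}{2} + 3 A^{2} C x y^{2} e^{x} - 3 A B^{2} x y e^{- 2 x} + \frac{3 A B^{2} y e^{- 2 x}}{2} + 3 A B C y + 3 A C^{2} x y e^{2 x} + \frac{3 A C^{2} y e^{2 x}}{2} - \frac{3 B^{3} e^{- 3 x}}{2} - \frac{3 B^{2} C e^{- x}}{2} + \frac{3 B C^{2} e^{x}}{2} + \frac{3 C^{3} e^{3 x}}{2}
This must equal f(x, y) identically; expanded, f = - \frac{3 x^{2} y^{3}}{2} - \frac{3 x^{2} y^{2} e^{x}}{2} - \frac{9 x^{2} y^{2} e^{- x}}{2} - 3 x y^{2} e^{x} + 9 x y^{2} e^{- x} - 3 x y e^{2 x} + 27 x y e^{- 2 x} - \frac{3 y e^{2 x}}{2} + 9 y - \frac{27 y e^{- 2 x}}{2} - \frac{3 e^{3 x}}{2} + \frac{9 e^{x}}{2} + \frac{27 e^{- x}}{2} - \frac{81 e^{- 3 x}}{2}.
Matching coefficients of the independent functions:
  [y]:  3 A B C = 9
  [x^{2} y^{3}]:  \frac{3 A^{3}}{2} = - \frac{3}{2}
  [y e^{- 2 x}]:  \frac{3 A B^{2}}{2} = - \frac{27}{2}
  [y e^{2 x}]:  \frac{3 A C^{2}}{2} = - \frac{3}{2}
  [x y e^{- 2 x}]:  - 3 A B^{2} = 27
  [x y e^{2 x}]:  3 A C^{2} = -3
  [x y^{2} e^{- x}]:  3 A^{2} B = 9
  [x y^{2} e^{x}]:  3 A^{2} C = -3
  [x^{2} y^{2} e^{- x}]:  - \frac{3 A^{2} B}{2} = - \frac{9}{2}
  [x^{2} y^{2} e^{x}]:  \frac{3 A^{2} C}{2} = - \frac{3}{2}
  [e^{- 3 x}]:  - \frac{3 B^{3}}{2} = - \frac{81}{2}
  [e^{- x}]:  - \frac{3 B^{2} C}{2} = \frac{27}{2}
  [e^{x}]:  \frac{3 B C^{2}}{2} = \frac{9}{2}
  [e^{3 x}]:  \frac{3 C^{3}}{2} = - \frac{3}{2}
Solving: A = -1, B = 3, C = -1.
Check against the point condition:
  u(0, 0) = 2  ⟹  B + C = 2  ✓
Hence u(x, y) = - x y - e^{x} + 3 e^{- x}.

Answer: u(x, y) = - x y - e^{x} + 3 e^{- x}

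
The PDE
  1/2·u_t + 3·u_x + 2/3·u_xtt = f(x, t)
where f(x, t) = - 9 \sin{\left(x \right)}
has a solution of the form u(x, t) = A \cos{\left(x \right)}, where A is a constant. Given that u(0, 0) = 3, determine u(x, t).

Substitute the ansatz u = A \cos{\left(x \right)} into the left-hand side.
Derivatives of the ansatz:
  u_t = 0
  u_x = - A \sin{\left(x \right)}
  u_xtt = 0
Term by term:
  1/2·u_t = 0
  3·u_x = - 3 A \sin{\left(x \right)}
  2/3·u_xtt = 0
So the left-hand side equals
  - 3 A \sin{\left(x \right)}
This must equal f(x, t) = - 9 \sin{\left(x \right)} identically.
Matching coefficients of the independent functions:
  [\sin{\left(x \right)}]:  - 3 A = -9
Solving: A = 3.
Check against the point condition:
  u(0, 0) = 3  ⟹  A = 3  ✓
Hence u(x, t) = 3 \cos{\left(x \right)}.

Answer: u(x, t) = 3 \cos{\left(x \right)}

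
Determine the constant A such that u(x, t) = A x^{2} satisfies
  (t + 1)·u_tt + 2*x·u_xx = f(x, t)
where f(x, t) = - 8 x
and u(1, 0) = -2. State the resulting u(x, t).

Substitute the ansatz u = A x^{2} into the left-hand side.
Derivatives of the ansatz:
  u_tt = 0
  u_xx = 2 A
Term by term:
  (t + 1)·u_tt = 0
  2*x·u_xx = 4 A x
So the left-hand side equals
  4 A x
This must equal f(x, t) = - 8 x identically.
Matching coefficients of the independent functions:
  [x]:  4 A = -8
Solving: A = -2.
Check against the point condition:
  u(1, 0) = -2  ⟹  A = -2  ✓
Hence u(x, t) = - 2 x^{2}.

Answer: u(x, t) = - 2 x^{2}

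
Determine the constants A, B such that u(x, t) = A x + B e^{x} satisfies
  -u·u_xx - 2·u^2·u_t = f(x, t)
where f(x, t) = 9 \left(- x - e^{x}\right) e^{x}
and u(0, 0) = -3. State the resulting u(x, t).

Substitute the ansatz u = A x + B e^{x} into the left-hand side.
Derivatives of the ansatz:
  u_xx = B e^{x}
  u_t = 0
Term by term:
  -u·u_xx = - A B x e^{x} - B^{2} e^{2 x}
  -2·u^2·u_t = 0
So the left-hand side equals
  - A B x e^{x} - B^{2} e^{2 x}
This must equal f(x, t) identically; expanded, f = - 9 x e^{x} - 9 e^{2 x}.
Matching coefficients of the independent functions:
  [x e^{x}]:  - A B = -9
  [e^{2 x}]:  - B^{2} = -9
These equations allow (A, B) = (-3, -3) or (3, 3).
Impose the point condition(s):
  u(0, 0) = -3  ⟹  B = -3
Only A = -3, B = -3 satisfies everything.
Hence u(x, t) = - 3 x - 3 e^{x}.

Answer: u(x, t) = - 3 x - 3 e^{x}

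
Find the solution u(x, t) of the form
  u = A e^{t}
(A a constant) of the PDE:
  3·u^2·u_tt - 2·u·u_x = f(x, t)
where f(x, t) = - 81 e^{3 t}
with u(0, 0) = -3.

Substitute the ansatz u = A e^{t} into the left-hand side.
Derivatives of the ansatz:
  u_tt = A e^{t}
  u_x = 0
Term by term:
  3·u^2·u_tt = 3 A^{3} e^{3 t}
  -2·u·u_x = 0
So the left-hand side equals
  3 A^{3} e^{3 t}
This must equal f(x, t) = - 81 e^{3 t} identically.
Matching coefficients of the independent functions:
  [e^{3 t}]:  3 A^{3} = -81
Solving: A = -3.
Check against the point condition:
  u(0, 0) = -3  ⟹  A = -3  ✓
Hence u(x, t) = - 3 e^{t}.

Answer: u(x, t) = - 3 e^{t}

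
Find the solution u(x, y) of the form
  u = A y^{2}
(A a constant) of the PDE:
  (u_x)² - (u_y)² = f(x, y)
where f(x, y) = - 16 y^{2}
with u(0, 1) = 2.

Substitute the ansatz u = A y^{2} into the left-hand side.
Derivatives of the ansatz:
  u_x = 0
  u_y = 2 A y
Term by term:
  (u_x)² = 0
  -(u_y)² = - 4 A^{2} y^{2}
So the left-hand side equals
  - 4 A^{2} y^{2}
This must equal f(x, y) = - 16 y^{2} identically.
Matching coefficients of the independent functions:
  [y^{2}]:  - 4 A^{2} = -16
These equations allow (A) = (-2) or (2).
Impose the point condition(s):
  u(0, 1) = 2  ⟹  A = 2
Only A = 2 satisfies everything.
Hence u(x, y) = 2 y^{2}.

Answer: u(x, y) = 2 y^{2}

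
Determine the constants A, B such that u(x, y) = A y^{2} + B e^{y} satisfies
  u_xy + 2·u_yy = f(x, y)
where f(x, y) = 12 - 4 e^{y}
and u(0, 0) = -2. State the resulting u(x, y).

Substitute the ansatz u = A y^{2} + B e^{y} into the left-hand side.
Derivatives of the ansatz:
  u_xy = 0
  u_yy = 2 A + B e^{y}
Term by term:
  u_xy = 0
  2·u_yy = 4 A + 2 B e^{y}
So the left-hand side equals
  4 A + 2 B e^{y}
This must equal f(x, y) = 12 - 4 e^{y} identically.
Matching coefficients of the independent functions:
  [constant term]:  4 A = 12
  [e^{y}]:  2 B = -4
Solving: A = 3, B = -2.
Check against the point condition:
  u(0, 0) = -2  ⟹  B = -2  ✓
Hence u(x, y) = 3 y^{2} - 2 e^{y}.

Answer: u(x, y) = 3 y^{2} - 2 e^{y}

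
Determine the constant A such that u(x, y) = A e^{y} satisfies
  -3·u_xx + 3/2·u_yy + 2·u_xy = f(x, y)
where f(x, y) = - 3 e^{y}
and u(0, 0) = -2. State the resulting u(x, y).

Substitute the ansatz u = A e^{y} into the left-hand side.
Derivatives of the ansatz:
  u_xx = 0
  u_yy = A e^{y}
  u_xy = 0
Term by term:
  -3·u_xx = 0
  3/2·u_yy = \frac{3 A e^{y}}{2}
  2·u_xy = 0
So the left-hand side equals
  \frac{3 A e^{y}}{2}
This must equal f(x, y) = - 3 e^{y} identically.
Matching coefficients of the independent functions:
  [e^{y}]:  \frac{3 A}{2} = -3
Solving: A = -2.
Check against the point condition:
  u(0, 0) = -2  ⟹  A = -2  ✓
Hence u(x, y) = - 2 e^{y}.

Answer: u(x, y) = - 2 e^{y}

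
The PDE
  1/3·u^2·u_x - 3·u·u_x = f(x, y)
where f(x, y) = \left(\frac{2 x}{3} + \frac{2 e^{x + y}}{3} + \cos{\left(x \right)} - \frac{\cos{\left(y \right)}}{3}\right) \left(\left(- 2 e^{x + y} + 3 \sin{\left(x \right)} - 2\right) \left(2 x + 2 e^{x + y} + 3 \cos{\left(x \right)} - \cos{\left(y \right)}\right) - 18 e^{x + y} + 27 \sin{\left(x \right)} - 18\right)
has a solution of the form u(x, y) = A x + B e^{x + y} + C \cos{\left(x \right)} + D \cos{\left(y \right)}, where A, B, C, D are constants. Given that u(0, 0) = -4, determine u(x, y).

Substitute the ansatz u = A x + B e^{x + y} + C \cos{\left(x \right)} + D \cos{\left(y \right)} into the left-hand side.
Derivatives of the ansatz:
  u_x = A + B e^{x} e^{y} - C \sin{\left(x \right)}
Term by term:
  1/3·u^2·u_x = \frac{A^{3} x^{2}}{3} + \frac{A^{2} B x^{2} e^{x} e^{y}}{3} + \frac{2 A^{2} B x e^{x} e^{y}}{3} - \frac{A^{2} C x^{2} \sin{\left(x \right)}}{3} + \frac{2 A^{2} C x \cos{\left(x \right)}}{3} + \frac{2 A^{2} D x \cos{\left(y \right)}}{3} + \frac{2 A B^{2} x e^{2 x} e^{2 y}}{3} + \frac{A B^{2} e^{2 x} e^{2 y}}{3} - \frac{2 A B C x e^{x} e^{y} \sin{\left(x \right)}}{3} + \frac{2 A B C x e^{x} e^{y} \cos{\left(x \right)}}{3} + \frac{2 A B C e^{x} e^{y} \cos{\left(x \right)}}{3} + \frac{2 A B D x e^{x} e^{y} \cos{\left(y \right)}}{3} + \frac{2 A B D e^{x} e^{y} \cos{\left(y \right)}}{3} - \frac{2 A C^{2} x \sin{\left(x \right)} \cos{\left(x \right)}}{3} + \frac{A C^{2} \cos^{2}{\left(x \right)}}{3} - \frac{2 A C D x \sin{\left(x \right)} \cos{\left(y \right)}}{3} + \frac{2 A C D \cos{\left(x \right)} \cos{\left(y \right)}}{3} + \frac{A D^{2} \cos^{2}{\left(y \right)}}{3} + \frac{B^{3} e^{3 x} e^{3 y}}{3} - \frac{B^{2} C e^{2 x} e^{2 y} \sin{\left(x \right)}}{3} + \frac{2 B^{2} C e^{2 x} e^{2 y} \cos{\left(x \right)}}{3} + \frac{2 B^{2} D e^{2 x} e^{2 y} \cos{\left(y \right)}}{3} - \frac{2 B C^{2} e^{x} e^{y} \sin{\left(x \right)} \cos{\left(x \right)}}{3} + \frac{B C^{2} e^{x} e^{y} \cos^{2}{\left(x \right)}}{3} - \frac{2 B C D e^{x} e^{y} \sin{\left(x \right)} \cos{\left(y \right)}}{3} + \frac{2 B C D e^{x} e^{y} \cos{\left(x \right)} \cos{\left(y \right)}}{3} + \frac{B D^{2} e^{x} e^{y} \cos^{2}{\left(y \right)}}{3} - \frac{C^{3} \sin{\left(x \right)} \cos^{2}{\left(x \right)}}{3} - \frac{2 C^{2} D \sin{\left(x \right)} \cos{\left(x \right)} \cos{\left(y \right)}}{3} - \frac{C D^{2} \sin{\left(x \right)} \cos^{2}{\left(y \right)}}{3}
  -3·u·u_x = - 3 A^{2} x - 3 A B x e^{x} e^{y} - 3 A B e^{x} e^{y} + 3 A C x \sin{\left(x \right)} - 3 A C \cos{\left(x \right)} - 3 A D \cos{\left(y \right)} - 3 B^{2} e^{2 x} e^{2 y} + 3 B C e^{x} e^{y} \sin{\left(x \right)} - 3 B C e^{x} e^{y} \cos{\left(x \right)} - 3 B D e^{x} e^{y} \cos{\left(y \right)} + 3 C^{2} \sin{\left(x \right)} \cos{\left(x \right)} + 3 C D \sin{\left(x \right)} \cos{\left(y \right)}
Sum these and collect like terms in the independent variables.
This must equal f(x, y) identically; expanded, f = - \frac{8 x^{2} e^{x} e^{y}}{3} + 4 x^{2} \sin{\left(x \right)} - \frac{8 x^{2}}{3} - \frac{16 x e^{2 x} e^{2 y}}{3} + 8 x e^{x} e^{y} \sin{\left(x \right)} - 8 x e^{x} e^{y} \cos{\left(x \right)} + \frac{8 x e^{x} e^{y} \cos{\left(y \right)}}{3} - \frac{52 x e^{x} e^{y}}{3} + 12 x \sin{\left(x \right)} \cos{\left(x \right)} - 4 x \sin{\left(x \right)} \cos{\left(y \right)} + 18 x \sin{\left(x \right)} - 8 x \cos{\left(x \right)} + \frac{8 x \cos{\left(y \right)}}{3} - 12 x - \frac{8 e^{3 x} e^{3 y}}{3} + 4 e^{2 x} e^{2 y} \sin{\left(x \right)} - 8 e^{2 x} e^{2 y} \cos{\left(x \right)} + \frac{8 e^{2 x} e^{2 y} \cos{\left(y \right)}}{3} - \frac{44 e^{2 x} e^{2 y}}{3} + 12 e^{x} e^{y} \sin{\left(x \right)} \cos{\left(x \right)} - 4 e^{x} e^{y} \sin{\left(x \right)} \cos{\left(y \right)} + 18 e^{x} e^{y} \sin{\left(x \right)} - 6 e^{x} e^{y} \cos^{2}{\left(x \right)} + 4 e^{x} e^{y} \cos{\left(x \right)} \cos{\left(y \right)} - 26 e^{x} e^{y} \cos{\left(x \right)} - \frac{2 e^{x} e^{y} \cos^{2}{\left(y \right)}}{3} + \frac{26 e^{x} e^{y} \cos{\left(y \right)}}{3} - 12 e^{x} e^{y} + 9 \sin{\left(x \right)} \cos^{2}{\left(x \right)} - 6 \sin{\left(x \right)} \cos{\left(x \right)} \cos{\left(y \right)} + 27 \sin{\left(x \right)} \cos{\left(x \right)} + \sin{\left(x \right)} \cos^{2}{\left(y \right)} - 9 \sin{\left(x \right)} \cos{\left(y \right)} - 6 \cos^{2}{\left(x \right)} + 4 \cos{\left(x \right)} \cos{\left(y \right)} - 18 \cos{\left(x \right)} - \frac{2 \cos^{2}{\left(y \right)}}{3} + 6 \cos{\left(y \right)}.
Matching coefficients of the independent functions:
(each divided by its leading coefficient; functions giving the same equation are listed together)
  [x]:  A^{2} - 4 = 0
  [x^{2}]:  A^{3} + 8 = 0
  [x \sin{\left(x \right)}, \cos{\left(x \right)}]:  A C - 6 = 0
  [x \cos{\left(x \right)}, x^{2} \sin{\left(x \right)}]:  A^{2} C + 12 = 0
  [x \cos{\left(y \right)}]:  A^{2} D - 4 = 0
  [e^{x} e^{y}]:  A B - 4 = 0
  [e^{2 x} e^{2 y}]:  A B^{2} - 9 B^{2} + 44 = 0
  [e^{3 x} e^{3 y}]:  B^{3} + 8 = 0
  [\sin{\left(x \right)} \cos{\left(x \right)}]:  C^{2} - 9 = 0
  [\sin{\left(x \right)} \cos^{2}{\left(x \right)}]:  C^{3} + 27 = 0
  [\sin{\left(x \right)} \cos{\left(y \right)}]:  C D + 3 = 0
  [\sin{\left(x \right)} \cos^{2}{\left(y \right)}]:  C D^{2} + 3 = 0
  [\cos{\left(x \right)} \cos{\left(y \right)}, x \sin{\left(x \right)} \cos{\left(y \right)}]:  A C D - 6 = 0
  [x e^{x} e^{y}]:  A^{2} B - \frac{9 A B}{2} + 26 = 0
  [x e^{2 x} e^{2 y}]:  A B^{2} + 8 = 0
  [x \sin{\left(x \right)} \cos{\left(x \right)}, \cos^{2}{\left(x \right)}]:  A C^{2} + 18 = 0
  [x^{2} e^{x} e^{y}]:  A^{2} B + 8 = 0
  [e^{x} e^{y} \sin{\left(x \right)}]:  B C - 6 = 0
  [e^{x} e^{y} \cos{\left(x \right)}]:  A B C - \frac{9 B C}{2} + 39 = 0
  [e^{x} e^{y} \cos^{2}{\left(x \right)}, e^{x} e^{y} \sin{\left(x \right)} \cos{\left(x \right)}]:  B C^{2} + 18 = 0
  [e^{x} e^{y} \cos{\left(y \right)}]:  A B D - \frac{9 B D}{2} - 13 = 0
  [e^{x} e^{y} \cos^{2}{\left(y \right)}]:  B D^{2} + 2 = 0
  [e^{2 x} e^{2 y} \sin{\left(x \right)}, e^{2 x} e^{2 y} \cos{\left(x \right)}]:  B^{2} C + 12 = 0
  [e^{2 x} e^{2 y} \cos{\left(y \right)}]:  B^{2} D - 4 = 0
  [\sin{\left(x \right)} \cos{\left(x \right)} \cos{\left(y \right)}]:  C^{2} D - 9 = 0
  [x e^{x} e^{y} \sin{\left(x \right)}, x e^{x} e^{y} \cos{\left(x \right)}]:  A B C + 12 = 0
  [x e^{x} e^{y} \cos{\left(y \right)}]:  A B D - 4 = 0
  [e^{x} e^{y} \sin{\left(x \right)} \cos{\left(y \right)}, e^{x} e^{y} \cos{\left(x \right)} \cos{\left(y \right)}]:  B C D - 6 = 0
  [\cos{\left(y \right)}]:  A D + 2 = 0
  [\cos^{2}{\left(y \right)}]:  A D^{2} + 2 = 0
These equations do not fix every constant; impose the point condition(s):
  u(0, 0) = -4  ⟹  B + C + D = -4
Solving the combined system: A = -2, B = -2, C = -3, D = 1.
Hence u(x, y) = - 2 x - 2 e^{x + y} - 3 \cos{\left(x \right)} + \cos{\left(y \right)}.

Answer: u(x, y) = - 2 x - 2 e^{x + y} - 3 \cos{\left(x \right)} + \cos{\left(y \right)}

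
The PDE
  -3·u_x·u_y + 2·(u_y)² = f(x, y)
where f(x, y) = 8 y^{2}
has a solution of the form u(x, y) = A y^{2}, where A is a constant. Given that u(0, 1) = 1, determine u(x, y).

Substitute the ansatz u = A y^{2} into the left-hand side.
Derivatives of the ansatz:
  u_x = 0
  u_y = 2 A y
Term by term:
  -3·u_x·u_y = 0
  2·(u_y)² = 8 A^{2} y^{2}
So the left-hand side equals
  8 A^{2} y^{2}
This must equal f(x, y) = 8 y^{2} identically.
Matching coefficients of the independent functions:
  [y^{2}]:  8 A^{2} = 8
These equations allow (A) = (-1) or (1).
Impose the point condition(s):
  u(0, 1) = 1  ⟹  A = 1
Only A = 1 satisfies everything.
Hence u(x, y) = y^{2}.

Answer: u(x, y) = y^{2}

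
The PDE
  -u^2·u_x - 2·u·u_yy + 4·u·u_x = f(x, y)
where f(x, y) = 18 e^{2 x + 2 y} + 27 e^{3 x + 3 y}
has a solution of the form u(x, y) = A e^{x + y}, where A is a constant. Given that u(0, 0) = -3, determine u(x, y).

Substitute the ansatz u = A e^{x + y} into the left-hand side.
Derivatives of the ansatz:
  u_x = A e^{x} e^{y}
  u_yy = A e^{x} e^{y}
Term by term:
  -u^2·u_x = - A^{3} e^{3 x} e^{3 y}
  -2·u·u_yy = - 2 A^{2} e^{2 x} e^{2 y}
  4·u·u_x = 4 A^{2} e^{2 x} e^{2 y}
So the left-hand side equals
  - A^{3} e^{3 x} e^{3 y} + 2 A^{2} e^{2 x} e^{2 y}
This must equal f(x, y) identically; expanded, f = 27 e^{3 x} e^{3 y} + 18 e^{2 x} e^{2 y}.
Matching coefficients of the independent functions:
  [e^{2 x} e^{2 y}]:  2 A^{2} = 18
  [e^{3 x} e^{3 y}]:  - A^{3} = 27
Solving: A = -3.
Check against the point condition:
  u(0, 0) = -3  ⟹  A = -3  ✓
Hence u(x, y) = - 3 e^{x + y}.

Answer: u(x, y) = - 3 e^{x + y}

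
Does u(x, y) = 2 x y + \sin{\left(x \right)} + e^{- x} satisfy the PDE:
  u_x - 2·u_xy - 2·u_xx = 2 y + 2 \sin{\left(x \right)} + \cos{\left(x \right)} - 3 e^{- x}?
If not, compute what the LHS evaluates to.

Evaluate each term of the left-hand side for u = 2 x y + \sin{\left(x \right)} + e^{- x}.
Derivatives:
  u_x = 2 y + \cos{\left(x \right)} - e^{- x}
  u_xy = 2
  u_xx = - \sin{\left(x \right)} + e^{- x}
Terms:
  u_x = 2 y + \cos{\left(x \right)} - e^{- x}
  -2·u_xy = -4
  -2·u_xx = 2 \sin{\left(x \right)} - 2 e^{- x}
Sum: LHS = 2 y + 2 \sin{\left(x \right)} + \cos{\left(x \right)} - 4 - 3 e^{- x}
Given right-hand side: 2 y + 2 \sin{\left(x \right)} + \cos{\left(x \right)} - 3 e^{- x}. Difference LHS − RHS = -4 ≠ 0, so u is not a solution.

Answer: No, the LHS evaluates to 2 y + 2 \sin{\left(x \right)} + \cos{\left(x \right)} - 4 - 3 e^{- x}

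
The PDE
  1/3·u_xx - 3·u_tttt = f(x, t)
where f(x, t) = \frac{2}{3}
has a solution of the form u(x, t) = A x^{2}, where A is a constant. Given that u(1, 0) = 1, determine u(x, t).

Substitute the ansatz u = A x^{2} into the left-hand side.
Derivatives of the ansatz:
  u_xx = 2 A
  u_tttt = 0
Term by term:
  1/3·u_xx = \frac{2 A}{3}
  -3·u_tttt = 0
So the left-hand side equals
  \frac{2 A}{3}
This must equal f(x, t) = \frac{2}{3} identically.
Matching coefficients of the independent functions:
  [constant term]:  \frac{2 A}{3} = \frac{2}{3}
Solving: A = 1.
Check against the point condition:
  u(1, 0) = 1  ⟹  A = 1  ✓
Hence u(x, t) = x^{2}.

Answer: u(x, t) = x^{2}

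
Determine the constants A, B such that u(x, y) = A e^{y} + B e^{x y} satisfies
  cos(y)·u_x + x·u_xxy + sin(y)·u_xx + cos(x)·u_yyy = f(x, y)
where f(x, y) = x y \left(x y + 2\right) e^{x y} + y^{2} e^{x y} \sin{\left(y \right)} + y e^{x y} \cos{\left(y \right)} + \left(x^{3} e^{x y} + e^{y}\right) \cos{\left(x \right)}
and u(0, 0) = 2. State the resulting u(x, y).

Substitute the ansatz u = A e^{y} + B e^{x y} into the left-hand side.
Derivatives of the ansatz:
  u_x = B y e^{x y}
  u_xxy = B x y^{2} e^{x y} + 2 B y e^{x y}
  u_xx = B y^{2} e^{x y}
  u_yyy = A e^{y} + B x^{3} e^{x y}
Term by term:
  cos(y)·u_x = B y e^{x y} \cos{\left(y \right)}
  x·u_xxy = B x^{2} y^{2} e^{x y} + 2 B x y e^{x y}
  sin(y)·u_xx = B y^{2} e^{x y} \sin{\left(y \right)}
  cos(x)·u_yyy = A e^{y} \cos{\left(x \right)} + B x^{3} e^{x y} \cos{\left(x \right)}
So the left-hand side equals
  A e^{y} \cos{\left(x \right)} + B x^{3} e^{x y} \cos{\left(x \right)} + B x^{2} y^{2} e^{x y} + 2 B x y e^{x y} + B y^{2} e^{x y} \sin{\left(y \right)} + B y e^{x y} \cos{\left(y \right)}
This must equal f(x, y) identically; expanded, f = x^{3} e^{x y} \cos{\left(x \right)} + x^{2} y^{2} e^{x y} + 2 x y e^{x y} + y^{2} e^{x y} \sin{\left(y \right)} + y e^{x y} \cos{\left(y \right)} + e^{y} \cos{\left(x \right)}.
Matching coefficients of the independent functions:
  [e^{y} \cos{\left(x \right)}]:  A = 1
  [x y e^{x y}]:  2 B = 2
  [x^{2} y^{2} e^{x y}, x^{3} e^{x y} \cos{\left(x \right)}, y e^{x y} \cos{\left(y \right)}, y^{2} e^{x y} \sin{\left(y \right)}]:  B = 1
Solving: A = 1, B = 1.
Check against the point condition:
  u(0, 0) = 2  ⟹  A + B = 2  ✓
Hence u(x, y) = e^{y} + e^{x y}.

Answer: u(x, y) = e^{y} + e^{x y}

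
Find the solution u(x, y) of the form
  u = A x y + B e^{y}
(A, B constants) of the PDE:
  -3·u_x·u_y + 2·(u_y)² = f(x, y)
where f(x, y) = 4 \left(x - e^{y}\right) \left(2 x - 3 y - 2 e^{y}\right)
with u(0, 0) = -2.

Answer: u(x, y) = 2 x y - 2 e^{y}

Derivation:
Substitute the ansatz u = A x y + B e^{y} into the left-hand side.
Derivatives of the ansatz:
  u_x = A y
  u_y = A x + B e^{y}
Term by term:
  -3·u_x·u_y = - 3 A^{2} x y - 3 A B y e^{y}
  2·(u_y)² = 2 A^{2} x^{2} + 4 A B x e^{y} + 2 B^{2} e^{2 y}
So the left-hand side equals
  2 A^{2} x^{2} - 3 A^{2} x y + 4 A B x e^{y} - 3 A B y e^{y} + 2 B^{2} e^{2 y}
This must equal f(x, y) identically; expanded, f = 8 x^{2} - 12 x y - 16 x e^{y} + 12 y e^{y} + 8 e^{2 y}.
Matching coefficients of the independent functions:
  [x^{2}]:  2 A^{2} = 8
  [x y]:  - 3 A^{2} = -12
  [x e^{y}]:  4 A B = -16
  [y e^{y}]:  - 3 A B = 12
  [e^{2 y}]:  2 B^{2} = 8
These equations allow (A, B) = (-2, 2) or (2, -2).
Impose the point condition(s):
  u(0, 0) = -2  ⟹  B = -2
Only A = 2, B = -2 satisfies everything.
Hence u(x, y) = 2 x y - 2 e^{y}.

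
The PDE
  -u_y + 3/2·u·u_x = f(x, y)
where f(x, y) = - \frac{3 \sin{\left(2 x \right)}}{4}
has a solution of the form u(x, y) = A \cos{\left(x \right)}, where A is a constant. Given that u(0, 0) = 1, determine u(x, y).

Substitute the ansatz u = A \cos{\left(x \right)} into the left-hand side.
Derivatives of the ansatz:
  u_y = 0
  u_x = - A \sin{\left(x \right)}
Term by term:
  -u_y = 0
  3/2·u·u_x = - \frac{3 A^{2} \sin{\left(x \right)} \cos{\left(x \right)}}{2}
So the left-hand side equals
  - \frac{3 A^{2} \sin{\left(x \right)} \cos{\left(x \right)}}{2}
This must equal f(x, y) identically; expanded, f = - \frac{3 \sin{\left(x \right)} \cos{\left(x \right)}}{2}.
Matching coefficients of the independent functions:
  [\sin{\left(x \right)} \cos{\left(x \right)}]:  - \frac{3 A^{2}}{2} = - \frac{3}{2}
These equations allow (A) = (-1) or (1).
Impose the point condition(s):
  u(0, 0) = 1  ⟹  A = 1
Only A = 1 satisfies everything.
Hence u(x, y) = \cos{\left(x \right)}.

Answer: u(x, y) = \cos{\left(x \right)}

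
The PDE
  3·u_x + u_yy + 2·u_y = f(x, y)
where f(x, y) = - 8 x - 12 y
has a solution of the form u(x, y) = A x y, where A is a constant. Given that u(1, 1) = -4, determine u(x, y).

Substitute the ansatz u = A x y into the left-hand side.
Derivatives of the ansatz:
  u_x = A y
  u_yy = 0
  u_y = A x
Term by term:
  3·u_x = 3 A y
  u_yy = 0
  2·u_y = 2 A x
So the left-hand side equals
  2 A x + 3 A y
This must equal f(x, y) = - 8 x - 12 y identically.
Matching coefficients of the independent functions:
  [x]:  2 A = -8
  [y]:  3 A = -12
Solving: A = -4.
Check against the point condition:
  u(1, 1) = -4  ⟹  A = -4  ✓
Hence u(x, y) = - 4 x y.

Answer: u(x, y) = - 4 x y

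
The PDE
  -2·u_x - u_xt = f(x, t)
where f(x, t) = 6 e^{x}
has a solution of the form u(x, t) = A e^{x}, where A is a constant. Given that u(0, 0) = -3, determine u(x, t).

Substitute the ansatz u = A e^{x} into the left-hand side.
Derivatives of the ansatz:
  u_x = A e^{x}
  u_xt = 0
Term by term:
  -2·u_x = - 2 A e^{x}
  -u_xt = 0
So the left-hand side equals
  - 2 A e^{x}
This must equal f(x, t) = 6 e^{x} identically.
Matching coefficients of the independent functions:
  [e^{x}]:  - 2 A = 6
Solving: A = -3.
Check against the point condition:
  u(0, 0) = -3  ⟹  A = -3  ✓
Hence u(x, t) = - 3 e^{x}.

Answer: u(x, t) = - 3 e^{x}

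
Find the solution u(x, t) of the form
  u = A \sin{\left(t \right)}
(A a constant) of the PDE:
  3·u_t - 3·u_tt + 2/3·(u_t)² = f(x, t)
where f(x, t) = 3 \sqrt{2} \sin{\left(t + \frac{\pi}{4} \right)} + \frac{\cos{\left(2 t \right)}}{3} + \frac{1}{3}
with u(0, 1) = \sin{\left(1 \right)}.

Answer: u(x, t) = \sin{\left(t \right)}

Derivation:
Substitute the ansatz u = A \sin{\left(t \right)} into the left-hand side.
Derivatives of the ansatz:
  u_t = A \cos{\left(t \right)}
  u_tt = - A \sin{\left(t \right)}
Term by term:
  3·u_t = 3 A \cos{\left(t \right)}
  -3·u_tt = 3 A \sin{\left(t \right)}
  2/3·(u_t)² = \frac{2 A^{2} \cos^{2}{\left(t \right)}}{3}
So the left-hand side equals
  \frac{2 A^{2} \cos^{2}{\left(t \right)}}{3} + 3 A \sin{\left(t \right)} + 3 A \cos{\left(t \right)}
This must equal f(x, t) identically; expanded, f = 3 \sin{\left(t \right)} + \frac{2 \cos^{2}{\left(t \right)}}{3} + 3 \cos{\left(t \right)}.
Matching coefficients of the independent functions:
  [\sin{\left(t \right)}, \cos{\left(t \right)}]:  3 A = 3
  [\cos^{2}{\left(t \right)}]:  \frac{2 A^{2}}{3} = \frac{2}{3}
Solving: A = 1.
Check against the point condition:
  u(0, 1) = \sin{\left(1 \right)}  ⟹  A \sin{\left(1 \right)} = \sin{\left(1 \right)}  ✓
Hence u(x, t) = \sin{\left(t \right)}.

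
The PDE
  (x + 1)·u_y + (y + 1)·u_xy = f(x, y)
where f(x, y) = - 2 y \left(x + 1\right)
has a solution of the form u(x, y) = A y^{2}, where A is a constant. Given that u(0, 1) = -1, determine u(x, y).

Answer: u(x, y) = - y^{2}

Derivation:
Substitute the ansatz u = A y^{2} into the left-hand side.
Derivatives of the ansatz:
  u_y = 2 A y
  u_xy = 0
Term by term:
  (x + 1)·u_y = 2 A x y + 2 A y
  (y + 1)·u_xy = 0
So the left-hand side equals
  2 A x y + 2 A y
This must equal f(x, y) = - 2 y \left(x + 1\right) identically.
Matching coefficients of the independent functions:
  [y, x y]:  2 A = -2
Solving: A = -1.
Check against the point condition:
  u(0, 1) = -1  ⟹  A = -1  ✓
Hence u(x, y) = - y^{2}.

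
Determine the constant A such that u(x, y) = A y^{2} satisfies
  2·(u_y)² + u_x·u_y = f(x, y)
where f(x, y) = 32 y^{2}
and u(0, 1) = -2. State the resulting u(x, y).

Substitute the ansatz u = A y^{2} into the left-hand side.
Derivatives of the ansatz:
  u_y = 2 A y
  u_x = 0
Term by term:
  2·(u_y)² = 8 A^{2} y^{2}
  u_x·u_y = 0
So the left-hand side equals
  8 A^{2} y^{2}
This must equal f(x, y) = 32 y^{2} identically.
Matching coefficients of the independent functions:
  [y^{2}]:  8 A^{2} = 32
These equations allow (A) = (-2) or (2).
Impose the point condition(s):
  u(0, 1) = -2  ⟹  A = -2
Only A = -2 satisfies everything.
Hence u(x, y) = - 2 y^{2}.

Answer: u(x, y) = - 2 y^{2}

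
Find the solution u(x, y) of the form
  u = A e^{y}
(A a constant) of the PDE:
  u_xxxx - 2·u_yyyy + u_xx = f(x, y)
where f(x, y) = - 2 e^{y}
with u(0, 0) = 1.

Substitute the ansatz u = A e^{y} into the left-hand side.
Derivatives of the ansatz:
  u_xxxx = 0
  u_yyyy = A e^{y}
  u_xx = 0
Term by term:
  u_xxxx = 0
  -2·u_yyyy = - 2 A e^{y}
  u_xx = 0
So the left-hand side equals
  - 2 A e^{y}
This must equal f(x, y) = - 2 e^{y} identically.
Matching coefficients of the independent functions:
  [e^{y}]:  - 2 A = -2
Solving: A = 1.
Check against the point condition:
  u(0, 0) = 1  ⟹  A = 1  ✓
Hence u(x, y) = e^{y}.

Answer: u(x, y) = e^{y}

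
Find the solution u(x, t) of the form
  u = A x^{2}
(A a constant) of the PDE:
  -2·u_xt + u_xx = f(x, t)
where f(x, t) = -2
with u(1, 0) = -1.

Substitute the ansatz u = A x^{2} into the left-hand side.
Derivatives of the ansatz:
  u_xt = 0
  u_xx = 2 A
Term by term:
  -2·u_xt = 0
  u_xx = 2 A
So the left-hand side equals
  2 A
This must equal f(x, t) = -2 identically.
Matching coefficients of the independent functions:
  [constant term]:  2 A = -2
Solving: A = -1.
Check against the point condition:
  u(1, 0) = -1  ⟹  A = -1  ✓
Hence u(x, t) = - x^{2}.

Answer: u(x, t) = - x^{2}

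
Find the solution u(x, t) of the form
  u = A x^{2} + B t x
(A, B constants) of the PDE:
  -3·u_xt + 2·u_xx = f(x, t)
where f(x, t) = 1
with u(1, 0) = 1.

Answer: u(x, t) = t x + x^{2}

Derivation:
Substitute the ansatz u = A x^{2} + B t x into the left-hand side.
Derivatives of the ansatz:
  u_xt = B
  u_xx = 2 A
Term by term:
  -3·u_xt = - 3 B
  2·u_xx = 4 A
So the left-hand side equals
  4 A - 3 B
This must equal f(x, t) = 1 identically.
Matching coefficients of the independent functions:
  [constant term]:  4 A - 3 B = 1
These equations do not fix every constant; impose the point condition(s):
  u(1, 0) = 1  ⟹  A = 1
Solving the combined system: A = 1, B = 1.
Hence u(x, t) = t x + x^{2}.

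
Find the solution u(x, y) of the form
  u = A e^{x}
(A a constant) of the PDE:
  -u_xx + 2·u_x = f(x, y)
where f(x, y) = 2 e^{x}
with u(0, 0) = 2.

Answer: u(x, y) = 2 e^{x}

Derivation:
Substitute the ansatz u = A e^{x} into the left-hand side.
Derivatives of the ansatz:
  u_xx = A e^{x}
  u_x = A e^{x}
Term by term:
  -u_xx = - A e^{x}
  2·u_x = 2 A e^{x}
So the left-hand side equals
  A e^{x}
This must equal f(x, y) = 2 e^{x} identically.
Matching coefficients of the independent functions:
  [e^{x}]:  A = 2
Solving: A = 2.
Check against the point condition:
  u(0, 0) = 2  ⟹  A = 2  ✓
Hence u(x, y) = 2 e^{x}.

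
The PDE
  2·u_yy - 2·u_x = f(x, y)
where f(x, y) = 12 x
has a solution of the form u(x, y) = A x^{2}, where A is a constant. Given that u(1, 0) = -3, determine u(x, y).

Answer: u(x, y) = - 3 x^{2}

Derivation:
Substitute the ansatz u = A x^{2} into the left-hand side.
Derivatives of the ansatz:
  u_yy = 0
  u_x = 2 A x
Term by term:
  2·u_yy = 0
  -2·u_x = - 4 A x
So the left-hand side equals
  - 4 A x
This must equal f(x, y) = 12 x identically.
Matching coefficients of the independent functions:
  [x]:  - 4 A = 12
Solving: A = -3.
Check against the point condition:
  u(1, 0) = -3  ⟹  A = -3  ✓
Hence u(x, y) = - 3 x^{2}.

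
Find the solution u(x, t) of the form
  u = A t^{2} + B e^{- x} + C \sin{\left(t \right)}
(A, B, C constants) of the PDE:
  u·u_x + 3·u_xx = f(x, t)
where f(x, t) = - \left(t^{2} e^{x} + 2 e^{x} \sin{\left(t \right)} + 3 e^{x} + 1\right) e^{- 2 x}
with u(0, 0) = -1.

Answer: u(x, t) = - t^{2} - 2 \sin{\left(t \right)} - e^{- x}

Derivation:
Substitute the ansatz u = A t^{2} + B e^{- x} + C \sin{\left(t \right)} into the left-hand side.
Derivatives of the ansatz:
  u_x = - B e^{- x}
  u_xx = B e^{- x}
Term by term:
  u·u_x = - A B t^{2} e^{- x} - B^{2} e^{- 2 x} - B C e^{- x} \sin{\left(t \right)}
  3·u_xx = 3 B e^{- x}
So the left-hand side equals
  - A B t^{2} e^{- x} - B^{2} e^{- 2 x} - B C e^{- x} \sin{\left(t \right)} + 3 B e^{- x}
This must equal f(x, t) identically; expanded, f = - t^{2} e^{- x} - 2 e^{- x} \sin{\left(t \right)} - 3 e^{- x} - e^{- 2 x}.
Matching coefficients of the independent functions:
  [t^{2} e^{- x}]:  - A B = -1
  [e^{- x} \sin{\left(t \right)}]:  - B C = -2
  [e^{- 2 x}]:  - B^{2} = -1
  [e^{- x}]:  3 B = -3
Solving: A = -1, B = -1, C = -2.
Check against the point condition:
  u(0, 0) = -1  ⟹  B = -1  ✓
Hence u(x, t) = - t^{2} - 2 \sin{\left(t \right)} - e^{- x}.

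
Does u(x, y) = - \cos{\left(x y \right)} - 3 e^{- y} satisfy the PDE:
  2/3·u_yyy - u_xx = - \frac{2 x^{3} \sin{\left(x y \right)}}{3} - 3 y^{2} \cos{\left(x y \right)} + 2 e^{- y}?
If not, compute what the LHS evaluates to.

Evaluate each term of the left-hand side for u = - \cos{\left(x y \right)} - 3 e^{- y}.
Derivatives:
  u_yyy = - x^{3} \sin{\left(x y \right)} + 3 e^{- y}
  u_xx = y^{2} \cos{\left(x y \right)}
Terms:
  2/3·u_yyy = - \frac{2 x^{3} \sin{\left(x y \right)}}{3} + 2 e^{- y}
  -u_xx = - y^{2} \cos{\left(x y \right)}
Sum: LHS = - \frac{2 x^{3} \sin{\left(x y \right)}}{3} - y^{2} \cos{\left(x y \right)} + 2 e^{- y}
Given right-hand side: - \frac{2 x^{3} \sin{\left(x y \right)}}{3} - 3 y^{2} \cos{\left(x y \right)} + 2 e^{- y}. Difference LHS − RHS = 2 y^{2} \cos{\left(x y \right)} ≠ 0, so u is not a solution.

Answer: No, the LHS evaluates to - \frac{2 x^{3} \sin{\left(x y \right)}}{3} - y^{2} \cos{\left(x y \right)} + 2 e^{- y}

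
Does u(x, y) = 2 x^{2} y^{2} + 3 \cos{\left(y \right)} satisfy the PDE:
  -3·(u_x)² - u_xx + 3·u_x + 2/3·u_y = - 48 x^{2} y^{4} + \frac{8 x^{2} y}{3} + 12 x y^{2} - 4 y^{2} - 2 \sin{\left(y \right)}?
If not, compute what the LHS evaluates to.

Evaluate each term of the left-hand side for u = 2 x^{2} y^{2} + 3 \cos{\left(y \right)}.
Derivatives:
  u_x = 4 x y^{2}
  u_xx = 4 y^{2}
  u_y = 4 x^{2} y - 3 \sin{\left(y \right)}
Terms:
  -3·(u_x)² = - 48 x^{2} y^{4}
  -u_xx = - 4 y^{2}
  3·u_x = 12 x y^{2}
  2/3·u_y = \frac{8 x^{2} y}{3} - 2 \sin{\left(y \right)}
Sum: LHS = - 48 x^{2} y^{4} + \frac{8 x^{2} y}{3} + 12 x y^{2} - 4 y^{2} - 2 \sin{\left(y \right)}
This is exactly the given right-hand side, so u is a solution.

Answer: Yes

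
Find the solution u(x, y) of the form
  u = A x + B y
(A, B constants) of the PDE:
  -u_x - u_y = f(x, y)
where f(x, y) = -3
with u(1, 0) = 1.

Substitute the ansatz u = A x + B y into the left-hand side.
Derivatives of the ansatz:
  u_x = A
  u_y = B
Term by term:
  -u_x = - A
  -u_y = - B
So the left-hand side equals
  - A - B
This must equal f(x, y) = -3 identically.
Matching coefficients of the independent functions:
  [constant term]:  - A - B = -3
These equations do not fix every constant; impose the point condition(s):
  u(1, 0) = 1  ⟹  A = 1
Solving the combined system: A = 1, B = 2.
Hence u(x, y) = x + 2 y.

Answer: u(x, y) = x + 2 y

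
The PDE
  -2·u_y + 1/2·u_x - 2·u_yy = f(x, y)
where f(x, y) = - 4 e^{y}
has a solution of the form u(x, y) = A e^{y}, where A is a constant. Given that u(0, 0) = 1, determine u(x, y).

Answer: u(x, y) = e^{y}

Derivation:
Substitute the ansatz u = A e^{y} into the left-hand side.
Derivatives of the ansatz:
  u_y = A e^{y}
  u_x = 0
  u_yy = A e^{y}
Term by term:
  -2·u_y = - 2 A e^{y}
  1/2·u_x = 0
  -2·u_yy = - 2 A e^{y}
So the left-hand side equals
  - 4 A e^{y}
This must equal f(x, y) = - 4 e^{y} identically.
Matching coefficients of the independent functions:
  [e^{y}]:  - 4 A = -4
Solving: A = 1.
Check against the point condition:
  u(0, 0) = 1  ⟹  A = 1  ✓
Hence u(x, y) = e^{y}.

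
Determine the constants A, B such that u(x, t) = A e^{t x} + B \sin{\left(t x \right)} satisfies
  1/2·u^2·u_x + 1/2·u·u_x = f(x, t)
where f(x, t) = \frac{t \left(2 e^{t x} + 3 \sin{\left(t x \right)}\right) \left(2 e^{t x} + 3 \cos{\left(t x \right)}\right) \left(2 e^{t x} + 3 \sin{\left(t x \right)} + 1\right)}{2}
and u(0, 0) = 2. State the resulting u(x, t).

Substitute the ansatz u = A e^{t x} + B \sin{\left(t x \right)} into the left-hand side.
Derivatives of the ansatz:
  u_x = A t e^{t x} + B t \cos{\left(t x \right)}
Term by term:
  1/2·u^2·u_x = \frac{A^{3} t e^{3 t x}}{2} + A^{2} B t e^{2 t x} \sin{\left(t x \right)} + \frac{A^{2} B t e^{2 t x} \cos{\left(t x \right)}}{2} + \frac{A B^{2} t e^{t x} \sin^{2}{\left(t x \right)}}{2} + A B^{2} t e^{t x} \sin{\left(t x \right)} \cos{\left(t x \right)} + \frac{B^{3} t \sin^{2}{\left(t x \right)} \cos{\left(t x \right)}}{2}
  1/2·u·u_x = \frac{A^{2} t e^{2 t x}}{2} + \frac{A B t e^{t x} \sin{\left(t x \right)}}{2} + \frac{A B t e^{t x} \cos{\left(t x \right)}}{2} + \frac{B^{2} t \sin{\left(t x \right)} \cos{\left(t x \right)}}{2}
So the left-hand side equals
  \frac{A^{3} t e^{3 t x}}{2} + A^{2} B t e^{2 t x} \sin{\left(t x \right)} + \frac{A^{2} B t e^{2 t x} \cos{\left(t x \right)}}{2} + \frac{A^{2} t e^{2 t x}}{2} + \frac{A B^{2} t e^{t x} \sin^{2}{\left(t x \right)}}{2} + A B^{2} t e^{t x} \sin{\left(t x \right)} \cos{\left(t x \right)} + \frac{A B t e^{t x} \sin{\left(t x \right)}}{2} + \frac{A B t e^{t x} \cos{\left(t x \right)}}{2} + \frac{B^{3} t \sin^{2}{\left(t x \right)} \cos{\left(t x \right)}}{2} + \frac{B^{2} t \sin{\left(t x \right)} \cos{\left(t x \right)}}{2}
This must equal f(x, t) identically; expanded, f = 4 t e^{3 t x} + 12 t e^{2 t x} \sin{\left(t x \right)} + 6 t e^{2 t x} \cos{\left(t x \right)} + 2 t e^{2 t x} + 9 t e^{t x} \sin^{2}{\left(t x \right)} + 18 t e^{t x} \sin{\left(t x \right)} \cos{\left(t x \right)} + 3 t e^{t x} \sin{\left(t x \right)} + 3 t e^{t x} \cos{\left(t x \right)} + \frac{27 t \sin^{2}{\left(t x \right)} \cos{\left(t x \right)}}{2} + \frac{9 t \sin{\left(t x \right)} \cos{\left(t x \right)}}{2}.
Matching coefficients of the independent functions:
  [t e^{2 t x}]:  \frac{A^{2}}{2} = 2
  [t e^{3 t x}]:  \frac{A^{3}}{2} = 4
  [t e^{t x} \sin{\left(t x \right)}, t e^{t x} \cos{\left(t x \right)}]:  \frac{A B}{2} = 3
  [t e^{t x} \sin^{2}{\left(t x \right)}]:  \frac{A B^{2}}{2} = 9
  [t e^{2 t x} \sin{\left(t x \right)}]:  A^{2} B = 12
  [t e^{2 t x} \cos{\left(t x \right)}]:  \frac{A^{2} B}{2} = 6
  [t \sin{\left(t x \right)} \cos{\left(t x \right)}]:  \frac{B^{2}}{2} = \frac{9}{2}
  [t \sin^{2}{\left(t x \right)} \cos{\left(t x \right)}]:  \frac{B^{3}}{2} = \frac{27}{2}
  [t e^{t x} \sin{\left(t x \right)} \cos{\left(t x \right)}]:  A B^{2} = 18
Solving: A = 2, B = 3.
Check against the point condition:
  u(0, 0) = 2  ⟹  A = 2  ✓
Hence u(x, t) = 2 e^{t x} + 3 \sin{\left(t x \right)}.

Answer: u(x, t) = 2 e^{t x} + 3 \sin{\left(t x \right)}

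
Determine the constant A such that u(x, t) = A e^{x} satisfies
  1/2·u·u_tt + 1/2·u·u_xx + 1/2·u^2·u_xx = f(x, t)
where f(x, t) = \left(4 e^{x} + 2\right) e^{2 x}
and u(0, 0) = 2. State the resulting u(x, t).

Substitute the ansatz u = A e^{x} into the left-hand side.
Derivatives of the ansatz:
  u_tt = 0
  u_xx = A e^{x}
Term by term:
  1/2·u·u_tt = 0
  1/2·u·u_xx = \frac{A^{2} e^{2 x}}{2}
  1/2·u^2·u_xx = \frac{A^{3} e^{3 x}}{2}
So the left-hand side equals
  \frac{A^{3} e^{3 x}}{2} + \frac{A^{2} e^{2 x}}{2}
This must equal f(x, t) = \left(4 e^{x} + 2\right) e^{2 x} identically.
Matching coefficients of the independent functions:
  [e^{2 x}]:  \frac{A^{2}}{2} = 2
  [e^{3 x}]:  \frac{A^{3}}{2} = 4
Solving: A = 2.
Check against the point condition:
  u(0, 0) = 2  ⟹  A = 2  ✓
Hence u(x, t) = 2 e^{x}.

Answer: u(x, t) = 2 e^{x}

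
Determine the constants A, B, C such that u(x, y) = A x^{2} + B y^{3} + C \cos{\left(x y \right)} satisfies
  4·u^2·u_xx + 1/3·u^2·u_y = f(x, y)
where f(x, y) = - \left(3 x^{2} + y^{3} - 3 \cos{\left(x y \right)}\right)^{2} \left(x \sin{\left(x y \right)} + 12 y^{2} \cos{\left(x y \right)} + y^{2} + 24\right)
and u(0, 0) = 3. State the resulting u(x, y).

Substitute the ansatz u = A x^{2} + B y^{3} + C \cos{\left(x y \right)} into the left-hand side.
Derivatives of the ansatz:
  u_xx = 2 A - C y^{2} \cos{\left(x y \right)}
  u_y = 3 B y^{2} - C x \sin{\left(x y \right)}
Term by term:
  4·u^2·u_xx = 8 A^{3} x^{4} + 16 A^{2} B x^{2} y^{3} - 4 A^{2} C x^{4} y^{2} \cos{\left(x y \right)} + 16 A^{2} C x^{2} \cos{\left(x y \right)} + 8 A B^{2} y^{6} - 8 A B C x^{2} y^{5} \cos{\left(x y \right)} + 16 A B C y^{3} \cos{\left(x y \right)} - 8 A C^{2} x^{2} y^{2} \cos^{2}{\left(x y \right)} + 8 A C^{2} \cos^{2}{\left(x y \right)} - 4 B^{2} C y^{8} \cos{\left(x y \right)} - 8 B C^{2} y^{5} \cos^{2}{\left(x y \right)} - 4 C^{3} y^{2} \cos^{3}{\left(x y \right)}
  1/3·u^2·u_y = A^{2} B x^{4} y^{2} - \frac{A^{2} C x^{5} \sin{\left(x y \right)}}{3} + 2 A B^{2} x^{2} y^{5} - \frac{2 A B C x^{3} y^{3} \sin{\left(x y \right)}}{3} + 2 A B C x^{2} y^{2} \cos{\left(x y \right)} - \frac{2 A C^{2} x^{3} \sin{\left(x y \right)} \cos{\left(x y \right)}}{3} + B^{3} y^{8} - \frac{B^{2} C x y^{6} \sin{\left(x y \right)}}{3} + 2 B^{2} C y^{5} \cos{\left(x y \right)} - \frac{2 B C^{2} x y^{3} \sin{\left(x y \right)} \cos{\left(x y \right)}}{3} + B C^{2} y^{2} \cos^{2}{\left(x y \right)} - \frac{C^{3} x \sin{\left(x y \right)} \cos^{2}{\left(x y \right)}}{3}
So the left-hand side equals
  8 A^{3} x^{4} + A^{2} B x^{4} y^{2} + 16 A^{2} B x^{2} y^{3} - \frac{A^{2} C x^{5} \sin{\left(x y \right)}}{3} - 4 A^{2} C x^{4} y^{2} \cos{\left(x y \right)} + 16 A^{2} C x^{2} \cos{\left(x y \right)} + 2 A B^{2} x^{2} y^{5} + 8 A B^{2} y^{6} - \frac{2 A B C x^{3} y^{3} \sin{\left(x y \right)}}{3} - 8 A B C x^{2} y^{5} \cos{\left(x y \right)} + 2 A B C x^{2} y^{2} \cos{\left(x y \right)} + 16 A B C y^{3} \cos{\left(x y \right)} - \frac{2 A C^{2} x^{3} \sin{\left(x y \right)} \cos{\left(x y \right)}}{3} - 8 A C^{2} x^{2} y^{2} \cos^{2}{\left(x y \right)} + 8 A C^{2} \cos^{2}{\left(x y \right)} + B^{3} y^{8} - \frac{B^{2} C x y^{6} \sin{\left(x y \right)}}{3} - 4 B^{2} C y^{8} \cos{\left(x y \right)} + 2 B^{2} C y^{5} \cos{\left(x y \right)} - \frac{2 B C^{2} x y^{3} \sin{\left(x y \right)} \cos{\left(x y \right)}}{3} - 8 B C^{2} y^{5} \cos^{2}{\left(x y \right)} + B C^{2} y^{2} \cos^{2}{\left(x y \right)} - \frac{C^{3} x \sin{\left(x y \right)} \cos^{2}{\left(x y \right)}}{3} - 4 C^{3} y^{2} \cos^{3}{\left(x y \right)}
This must equal f(x, y) identically; expanded, f = - 9 x^{5} \sin{\left(x y \right)} - 108 x^{4} y^{2} \cos{\left(x y \right)} - 9 x^{4} y^{2} - 216 x^{4} - 6 x^{3} y^{3} \sin{\left(x y \right)} + 18 x^{3} \sin{\left(x y \right)} \cos{\left(x y \right)} - 72 x^{2} y^{5} \cos{\left(x y \right)} - 6 x^{2} y^{5} - 144 x^{2} y^{3} + 216 x^{2} y^{2} \cos^{2}{\left(x y \right)} + 18 x^{2} y^{2} \cos{\left(x y \right)} + 432 x^{2} \cos{\left(x y \right)} - x y^{6} \sin{\left(x y \right)} + 6 x y^{3} \sin{\left(x y \right)} \cos{\left(x y \right)} - 9 x \sin{\left(x y \right)} \cos^{2}{\left(x y \right)} - 12 y^{8} \cos{\left(x y \right)} - y^{8} - 24 y^{6} + 72 y^{5} \cos^{2}{\left(x y \right)} + 6 y^{5} \cos{\left(x y \right)} + 144 y^{3} \cos{\left(x y \right)} - 108 y^{2} \cos^{3}{\left(x y \right)} - 9 y^{2} \cos^{2}{\left(x y \right)} - 216 \cos^{2}{\left(x y \right)}.
Matching coefficients of the independent functions:
(each divided by its leading coefficient; functions giving the same equation are listed together)
  [x^{4}]:  A^{3} + 27 = 0
  [y^{6}, x^{2} y^{5}]:  A B^{2} + 3 = 0
  [y^{8}]:  B^{3} + 1 = 0
  [x^{2} y^{3}, x^{4} y^{2}]:  A^{2} B + 9 = 0
  [x^{2} \cos{\left(x y \right)}, x^{5} \sin{\left(x y \right)}, x^{4} y^{2} \cos{\left(x y \right)}]:  A^{2} C - 27 = 0
  [y^{2} \cos^{2}{\left(x y \right)}, y^{5} \cos^{2}{\left(x y \right)}, x y^{3} \sin{\left(x y \right)} \cos{\left(x y \right)}]:  B C^{2} + 9 = 0
  [y^{2} \cos^{3}{\left(x y \right)}, x \sin{\left(x y \right)} \cos^{2}{\left(x y \right)}]:  C^{3} - 27 = 0
  [y^{3} \cos{\left(x y \right)}, x^{2} y^{2} \cos{\left(x y \right)}, x^{2} y^{5} \cos{\left(x y \right)}, …]:  A B C - 9 = 0
  [y^{5} \cos{\left(x y \right)}, y^{8} \cos{\left(x y \right)}, x y^{6} \sin{\left(x y \right)}]:  B^{2} C - 3 = 0
  [x^{2} y^{2} \cos^{2}{\left(x y \right)}, x^{3} \sin{\left(x y \right)} \cos{\left(x y \right)}, \cos^{2}{\left(x y \right)}]:  A C^{2} + 27 = 0
Solving: A = -3, B = -1, C = 3.
Check against the point condition:
  u(0, 0) = 3  ⟹  C = 3  ✓
Hence u(x, y) = - 3 x^{2} - y^{3} + 3 \cos{\left(x y \right)}.

Answer: u(x, y) = - 3 x^{2} - y^{3} + 3 \cos{\left(x y \right)}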